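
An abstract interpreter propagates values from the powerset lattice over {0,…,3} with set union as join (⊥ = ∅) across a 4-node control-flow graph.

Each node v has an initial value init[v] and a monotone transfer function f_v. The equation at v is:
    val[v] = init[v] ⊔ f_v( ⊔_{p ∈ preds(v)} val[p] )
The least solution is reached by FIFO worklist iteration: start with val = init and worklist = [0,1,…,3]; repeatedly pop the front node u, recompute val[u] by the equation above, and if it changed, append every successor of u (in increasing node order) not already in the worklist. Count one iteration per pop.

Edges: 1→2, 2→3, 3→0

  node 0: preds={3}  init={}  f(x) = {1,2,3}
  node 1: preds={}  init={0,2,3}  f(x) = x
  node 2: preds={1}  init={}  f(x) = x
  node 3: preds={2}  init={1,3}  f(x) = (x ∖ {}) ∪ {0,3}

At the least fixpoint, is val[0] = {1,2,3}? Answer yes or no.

Iteration log — 5 steps:
  step 1. node 0  ⊔preds={1,3}  new={1,2,3}  old={}  +wl: 
  step 2. node 1  ⊔preds={}  new={0,2,3}  stable
  step 3. node 2  ⊔preds={0,2,3}  new={0,2,3}  old={}  +wl: 
  step 4. node 3  ⊔preds={0,2,3}  new={0,1,2,3}  old={1,3}  +wl: 0
  step 5. node 0  ⊔preds={0,1,2,3}  new={1,2,3}  stable

Least fixpoint reached:
  node 0: {1,2,3}
  node 1: {0,2,3}
  node 2: {0,2,3}
  node 3: {0,1,2,3}

yes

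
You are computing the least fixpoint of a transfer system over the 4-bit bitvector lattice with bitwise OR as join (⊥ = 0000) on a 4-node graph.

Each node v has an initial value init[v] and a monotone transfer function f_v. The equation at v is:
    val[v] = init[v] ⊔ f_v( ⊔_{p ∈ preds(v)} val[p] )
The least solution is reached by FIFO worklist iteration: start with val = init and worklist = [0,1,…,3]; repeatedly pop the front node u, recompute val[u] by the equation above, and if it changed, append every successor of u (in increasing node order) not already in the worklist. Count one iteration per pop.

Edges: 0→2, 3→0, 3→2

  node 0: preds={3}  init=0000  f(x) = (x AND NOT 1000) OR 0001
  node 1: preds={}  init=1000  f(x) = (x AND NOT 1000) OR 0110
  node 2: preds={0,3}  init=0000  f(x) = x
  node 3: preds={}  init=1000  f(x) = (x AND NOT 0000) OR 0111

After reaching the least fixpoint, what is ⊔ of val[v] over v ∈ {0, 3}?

Iteration log — 6 steps:
  step 1. node 0  ⊔preds=1000  new=0001  old=0000  +wl: 
  step 2. node 1  ⊔preds=0000  new=1110  old=1000  +wl: 
  step 3. node 2  ⊔preds=1001  new=1001  old=0000  +wl: 
  step 4. node 3  ⊔preds=0000  new=1111  old=1000  +wl: 0,2
  step 5. node 0  ⊔preds=1111  new=0111  old=0001  +wl: 
  step 6. node 2  ⊔preds=1111  new=1111  old=1001  +wl: 

Least fixpoint reached:
  node 0: 0111
  node 1: 1110
  node 2: 1111
  node 3: 1111

1111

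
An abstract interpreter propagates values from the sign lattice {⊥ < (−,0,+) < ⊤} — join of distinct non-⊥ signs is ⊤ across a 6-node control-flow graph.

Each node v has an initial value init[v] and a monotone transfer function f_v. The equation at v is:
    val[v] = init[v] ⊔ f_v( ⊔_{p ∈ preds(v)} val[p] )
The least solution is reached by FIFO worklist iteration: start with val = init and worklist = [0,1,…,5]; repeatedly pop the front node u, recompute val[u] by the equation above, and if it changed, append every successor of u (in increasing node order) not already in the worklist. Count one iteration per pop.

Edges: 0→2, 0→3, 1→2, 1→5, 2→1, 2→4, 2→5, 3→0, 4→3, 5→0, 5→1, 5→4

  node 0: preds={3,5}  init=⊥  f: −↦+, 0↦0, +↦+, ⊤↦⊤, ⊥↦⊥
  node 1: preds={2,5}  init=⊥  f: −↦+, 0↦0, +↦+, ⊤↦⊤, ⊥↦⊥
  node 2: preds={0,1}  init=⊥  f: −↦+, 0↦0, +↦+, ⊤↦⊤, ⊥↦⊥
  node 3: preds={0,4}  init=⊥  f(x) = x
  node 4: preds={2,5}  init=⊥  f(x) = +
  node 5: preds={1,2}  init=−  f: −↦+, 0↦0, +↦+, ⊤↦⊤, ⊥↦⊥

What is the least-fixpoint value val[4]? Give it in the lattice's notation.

Worklist (15 pops):
  #1 pop 0: in=− → + (was ⊥); enqueue []
  #2 pop 1: in=− → + (was ⊥); enqueue []
  #3 pop 2: in=+ → + (was ⊥); enqueue [1]
  #4 pop 3: in=+ → + (was ⊥); enqueue [0]
  #5 pop 4: in=⊤ → + (was ⊥); enqueue [3]
  #6 pop 5: in=+ → ⊤ (was −); enqueue [4]
  #7 pop 1: in=⊤ → ⊤ (was +); enqueue [2,5]
  #8 pop 0: in=⊤ → ⊤ (was +); enqueue []
  #9 pop 3: in=⊤ → ⊤ (was +); enqueue [0]
  #10 pop 4: in=⊤ → + (no change)
  #11 pop 2: in=⊤ → ⊤ (was +); enqueue [1,4]
  #12 pop 5: in=⊤ → ⊤ (no change)
  #13 pop 0: in=⊤ → ⊤ (no change)
  #14 pop 1: in=⊤ → ⊤ (no change)
  #15 pop 4: in=⊤ → + (no change)

Fixpoint:
  val[0] = ⊤
  val[1] = ⊤
  val[2] = ⊤
  val[3] = ⊤
  val[4] = +
  val[5] = ⊤

+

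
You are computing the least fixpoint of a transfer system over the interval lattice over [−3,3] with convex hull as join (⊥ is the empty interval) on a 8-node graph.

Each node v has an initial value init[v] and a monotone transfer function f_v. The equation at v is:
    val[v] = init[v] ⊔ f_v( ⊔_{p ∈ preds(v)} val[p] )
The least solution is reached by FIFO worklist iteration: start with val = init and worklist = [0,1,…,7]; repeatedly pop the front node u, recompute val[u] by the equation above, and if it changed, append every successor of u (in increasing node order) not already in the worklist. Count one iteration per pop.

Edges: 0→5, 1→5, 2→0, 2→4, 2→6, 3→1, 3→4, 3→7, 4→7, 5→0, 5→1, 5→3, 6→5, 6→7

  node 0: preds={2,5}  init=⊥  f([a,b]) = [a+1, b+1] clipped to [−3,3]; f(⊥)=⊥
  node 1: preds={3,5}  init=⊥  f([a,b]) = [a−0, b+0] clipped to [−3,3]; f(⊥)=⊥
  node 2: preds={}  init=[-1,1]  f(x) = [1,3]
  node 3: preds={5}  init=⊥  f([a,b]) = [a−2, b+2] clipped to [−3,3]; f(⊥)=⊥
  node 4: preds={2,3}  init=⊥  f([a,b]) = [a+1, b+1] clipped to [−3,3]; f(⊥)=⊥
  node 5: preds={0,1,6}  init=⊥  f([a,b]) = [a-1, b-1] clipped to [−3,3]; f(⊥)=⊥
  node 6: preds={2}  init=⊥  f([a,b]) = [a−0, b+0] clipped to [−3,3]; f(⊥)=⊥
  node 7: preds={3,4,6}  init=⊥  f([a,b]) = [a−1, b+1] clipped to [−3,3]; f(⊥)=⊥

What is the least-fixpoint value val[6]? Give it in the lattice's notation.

Trace (22 dequeues):
  [1] u=0 | in [-1,1] | out [0,2] | prev ⊥ | push {}
  [2] u=1 | in ⊥ | out ⊥ | ==
  [3] u=2 | in ⊥ | out [-1,3] | prev [-1,1] | push {0}
  [4] u=3 | in ⊥ | out ⊥ | ==
  [5] u=4 | in [-1,3] | out [0,3] | prev ⊥ | push {}
  [6] u=5 | in [0,2] | out [-1,1] | prev ⊥ | push {1,3}
  [7] u=6 | in [-1,3] | out [-1,3] | prev ⊥ | push {5}
  [8] u=7 | in [-1,3] | out [-2,3] | prev ⊥ | push {}
  [9] u=0 | in [-1,3] | out [0,3] | prev [0,2] | push {}
  [10] u=1 | in [-1,1] | out [-1,1] | prev ⊥ | push {}
  [11] u=3 | in [-1,1] | out [-3,3] | prev ⊥ | push {1,4,7}
  [12] u=5 | in [-1,3] | out [-2,2] | prev [-1,1] | push {0,3}
  [13] u=1 | in [-3,3] | out [-3,3] | prev [-1,1] | push {5}
  [14] u=4 | in [-3,3] | out [-2,3] | prev [0,3] | push {}
  [15] u=7 | in [-3,3] | out [-3,3] | prev [-2,3] | push {}
  [16] u=0 | in [-2,3] | out [-1,3] | prev [0,3] | push {}
  [17] u=3 | in [-2,2] | out [-3,3] | ==
  [18] u=5 | in [-3,3] | out [-3,2] | prev [-2,2] | push {0,1,3}
  [19] u=0 | in [-3,3] | out [-2,3] | prev [-1,3] | push {5}
  [20] u=1 | in [-3,3] | out [-3,3] | ==
  [21] u=3 | in [-3,2] | out [-3,3] | ==
  [22] u=5 | in [-3,3] | out [-3,2] | ==

Converged values:
  [0] [-2,3]
  [1] [-3,3]
  [2] [-1,3]
  [3] [-3,3]
  [4] [-2,3]
  [5] [-3,2]
  [6] [-1,3]
  [7] [-3,3]

[-1,3]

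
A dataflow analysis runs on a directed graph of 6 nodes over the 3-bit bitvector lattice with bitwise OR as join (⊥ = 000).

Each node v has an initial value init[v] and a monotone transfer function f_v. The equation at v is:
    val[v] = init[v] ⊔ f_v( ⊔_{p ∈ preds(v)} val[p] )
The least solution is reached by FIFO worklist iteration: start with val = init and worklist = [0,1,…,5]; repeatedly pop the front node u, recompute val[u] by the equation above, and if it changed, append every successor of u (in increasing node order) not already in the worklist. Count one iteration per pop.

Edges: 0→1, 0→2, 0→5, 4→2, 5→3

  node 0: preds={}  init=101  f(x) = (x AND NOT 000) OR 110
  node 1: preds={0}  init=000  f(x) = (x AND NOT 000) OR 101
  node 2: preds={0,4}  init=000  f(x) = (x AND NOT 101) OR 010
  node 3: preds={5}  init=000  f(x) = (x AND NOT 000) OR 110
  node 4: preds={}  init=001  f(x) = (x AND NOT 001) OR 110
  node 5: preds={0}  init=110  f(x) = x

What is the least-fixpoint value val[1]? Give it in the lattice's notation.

Iteration log — 8 steps:
  step 1. node 0  ⊔preds=000  new=111  old=101  +wl: 
  step 2. node 1  ⊔preds=111  new=111  old=000  +wl: 
  step 3. node 2  ⊔preds=111  new=010  old=000  +wl: 
  step 4. node 3  ⊔preds=110  new=110  old=000  +wl: 
  step 5. node 4  ⊔preds=000  new=111  old=001  +wl: 2
  step 6. node 5  ⊔preds=111  new=111  old=110  +wl: 3
  step 7. node 2  ⊔preds=111  new=010  stable
  step 8. node 3  ⊔preds=111  new=111  old=110  +wl: 

Least fixpoint reached:
  node 0: 111
  node 1: 111
  node 2: 010
  node 3: 111
  node 4: 111
  node 5: 111

111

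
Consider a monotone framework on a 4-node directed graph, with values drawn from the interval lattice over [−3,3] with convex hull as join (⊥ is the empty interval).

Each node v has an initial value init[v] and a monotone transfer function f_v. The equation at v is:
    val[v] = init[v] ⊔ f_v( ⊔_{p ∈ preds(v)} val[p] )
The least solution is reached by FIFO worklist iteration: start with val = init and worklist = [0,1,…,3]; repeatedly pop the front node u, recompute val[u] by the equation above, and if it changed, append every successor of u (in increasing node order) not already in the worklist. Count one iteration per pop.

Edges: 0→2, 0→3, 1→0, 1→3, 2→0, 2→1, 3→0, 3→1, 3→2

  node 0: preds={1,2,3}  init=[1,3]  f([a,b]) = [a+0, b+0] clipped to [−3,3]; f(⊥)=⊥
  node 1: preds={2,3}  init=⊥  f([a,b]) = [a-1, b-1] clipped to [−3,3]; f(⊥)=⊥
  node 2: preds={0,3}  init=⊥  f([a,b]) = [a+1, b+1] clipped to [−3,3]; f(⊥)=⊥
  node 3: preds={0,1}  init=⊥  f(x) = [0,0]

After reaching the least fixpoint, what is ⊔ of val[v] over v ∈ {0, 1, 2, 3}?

[-1,3]

Trace (14 dequeues):
  [1] u=0 | in ⊥ | out [1,3] | ==
  [2] u=1 | in ⊥ | out ⊥ | ==
  [3] u=2 | in [1,3] | out [2,3] | prev ⊥ | push {0,1}
  [4] u=3 | in [1,3] | out [0,0] | prev ⊥ | push {2}
  [5] u=0 | in [0,3] | out [0,3] | prev [1,3] | push {3}
  [6] u=1 | in [0,3] | out [-1,2] | prev ⊥ | push {0}
  [7] u=2 | in [0,3] | out [1,3] | prev [2,3] | push {1}
  [8] u=3 | in [-1,3] | out [0,0] | ==
  [9] u=0 | in [-1,3] | out [-1,3] | prev [0,3] | push {2,3}
  [10] u=1 | in [0,3] | out [-1,2] | ==
  [11] u=2 | in [-1,3] | out [0,3] | prev [1,3] | push {0,1}
  [12] u=3 | in [-1,3] | out [0,0] | ==
  [13] u=0 | in [-1,3] | out [-1,3] | ==
  [14] u=1 | in [0,3] | out [-1,2] | ==

Converged values:
  [0] [-1,3]
  [1] [-1,2]
  [2] [0,3]
  [3] [0,0]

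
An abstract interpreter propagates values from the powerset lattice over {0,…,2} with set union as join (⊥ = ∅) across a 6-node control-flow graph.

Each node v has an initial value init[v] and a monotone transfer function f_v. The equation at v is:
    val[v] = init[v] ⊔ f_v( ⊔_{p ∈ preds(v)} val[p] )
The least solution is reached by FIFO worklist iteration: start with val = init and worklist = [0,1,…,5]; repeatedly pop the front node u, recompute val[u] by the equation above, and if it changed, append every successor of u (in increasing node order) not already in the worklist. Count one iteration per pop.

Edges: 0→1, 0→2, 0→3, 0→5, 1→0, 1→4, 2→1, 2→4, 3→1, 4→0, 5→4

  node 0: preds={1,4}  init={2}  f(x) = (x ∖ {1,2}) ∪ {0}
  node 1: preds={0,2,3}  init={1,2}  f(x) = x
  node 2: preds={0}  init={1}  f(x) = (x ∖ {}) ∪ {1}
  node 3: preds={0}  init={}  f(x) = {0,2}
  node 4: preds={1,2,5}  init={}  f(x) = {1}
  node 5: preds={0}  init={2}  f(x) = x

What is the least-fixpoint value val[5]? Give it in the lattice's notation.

{0,2}

Worklist (9 pops):
  #1 pop 0: in={1,2} → {0,2} (was {2}); enqueue []
  #2 pop 1: in={0,1,2} → {0,1,2} (was {1,2}); enqueue [0]
  #3 pop 2: in={0,2} → {0,1,2} (was {1}); enqueue [1]
  #4 pop 3: in={0,2} → {0,2} (was {}); enqueue []
  #5 pop 4: in={0,1,2} → {1} (was {}); enqueue []
  #6 pop 5: in={0,2} → {0,2} (was {2}); enqueue [4]
  #7 pop 0: in={0,1,2} → {0,2} (no change)
  #8 pop 1: in={0,1,2} → {0,1,2} (no change)
  #9 pop 4: in={0,1,2} → {1} (no change)

Fixpoint:
  val[0] = {0,2}
  val[1] = {0,1,2}
  val[2] = {0,1,2}
  val[3] = {0,2}
  val[4] = {1}
  val[5] = {0,2}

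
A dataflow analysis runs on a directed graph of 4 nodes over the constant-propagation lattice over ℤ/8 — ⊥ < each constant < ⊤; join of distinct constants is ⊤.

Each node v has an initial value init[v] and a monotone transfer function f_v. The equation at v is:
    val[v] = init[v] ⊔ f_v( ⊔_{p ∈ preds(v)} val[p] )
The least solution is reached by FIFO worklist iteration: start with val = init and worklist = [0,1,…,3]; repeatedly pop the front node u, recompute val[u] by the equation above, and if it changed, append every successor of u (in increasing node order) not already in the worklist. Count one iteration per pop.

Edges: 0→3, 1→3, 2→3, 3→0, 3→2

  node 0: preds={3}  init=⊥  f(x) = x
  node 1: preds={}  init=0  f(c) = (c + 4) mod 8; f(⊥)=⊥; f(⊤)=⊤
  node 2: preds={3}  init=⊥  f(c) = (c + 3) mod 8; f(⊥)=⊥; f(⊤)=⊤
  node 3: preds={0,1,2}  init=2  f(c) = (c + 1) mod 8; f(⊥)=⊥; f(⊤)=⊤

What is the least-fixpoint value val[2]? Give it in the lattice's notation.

⊤

Trace (7 dequeues):
  [1] u=0 | in 2 | out 2 | prev ⊥ | push {}
  [2] u=1 | in ⊥ | out 0 | ==
  [3] u=2 | in 2 | out 5 | prev ⊥ | push {}
  [4] u=3 | in ⊤ | out ⊤ | prev 2 | push {0,2}
  [5] u=0 | in ⊤ | out ⊤ | prev 2 | push {3}
  [6] u=2 | in ⊤ | out ⊤ | prev 5 | push {}
  [7] u=3 | in ⊤ | out ⊤ | ==

Converged values:
  [0] ⊤
  [1] 0
  [2] ⊤
  [3] ⊤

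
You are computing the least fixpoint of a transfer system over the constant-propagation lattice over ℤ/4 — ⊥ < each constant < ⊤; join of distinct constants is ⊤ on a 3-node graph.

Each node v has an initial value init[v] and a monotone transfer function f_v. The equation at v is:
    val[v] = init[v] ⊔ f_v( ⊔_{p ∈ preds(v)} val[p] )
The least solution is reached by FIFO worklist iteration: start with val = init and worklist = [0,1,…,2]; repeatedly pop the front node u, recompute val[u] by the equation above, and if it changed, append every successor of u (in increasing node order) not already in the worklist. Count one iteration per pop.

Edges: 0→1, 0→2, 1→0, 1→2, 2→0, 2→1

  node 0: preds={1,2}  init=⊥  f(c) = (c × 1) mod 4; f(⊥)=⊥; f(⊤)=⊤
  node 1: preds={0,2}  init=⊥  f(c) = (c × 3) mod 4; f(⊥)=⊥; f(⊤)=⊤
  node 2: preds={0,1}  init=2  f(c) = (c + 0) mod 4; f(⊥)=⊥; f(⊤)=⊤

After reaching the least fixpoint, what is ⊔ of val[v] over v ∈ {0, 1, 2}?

2

Worklist (4 pops):
  #1 pop 0: in=2 → 2 (was ⊥); enqueue []
  #2 pop 1: in=2 → 2 (was ⊥); enqueue [0]
  #3 pop 2: in=2 → 2 (no change)
  #4 pop 0: in=2 → 2 (no change)

Fixpoint:
  val[0] = 2
  val[1] = 2
  val[2] = 2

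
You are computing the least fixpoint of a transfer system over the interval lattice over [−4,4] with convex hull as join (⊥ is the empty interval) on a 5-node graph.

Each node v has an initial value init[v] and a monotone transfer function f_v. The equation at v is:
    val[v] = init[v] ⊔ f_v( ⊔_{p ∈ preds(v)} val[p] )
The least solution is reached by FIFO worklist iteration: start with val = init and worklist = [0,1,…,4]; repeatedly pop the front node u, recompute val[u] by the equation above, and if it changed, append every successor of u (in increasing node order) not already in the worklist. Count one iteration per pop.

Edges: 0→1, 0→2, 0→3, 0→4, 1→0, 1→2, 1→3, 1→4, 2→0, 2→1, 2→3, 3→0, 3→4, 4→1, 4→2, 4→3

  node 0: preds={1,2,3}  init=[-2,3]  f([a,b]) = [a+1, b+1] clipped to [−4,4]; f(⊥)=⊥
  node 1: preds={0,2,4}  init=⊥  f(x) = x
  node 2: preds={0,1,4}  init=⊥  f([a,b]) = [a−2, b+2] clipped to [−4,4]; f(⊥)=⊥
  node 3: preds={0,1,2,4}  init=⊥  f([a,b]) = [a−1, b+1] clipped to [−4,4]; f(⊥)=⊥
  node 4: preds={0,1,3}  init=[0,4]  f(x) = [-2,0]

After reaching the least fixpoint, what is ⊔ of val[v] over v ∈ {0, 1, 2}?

Trace (11 dequeues):
  [1] u=0 | in ⊥ | out [-2,3] | ==
  [2] u=1 | in [-2,4] | out [-2,4] | prev ⊥ | push {0}
  [3] u=2 | in [-2,4] | out [-4,4] | prev ⊥ | push {1}
  [4] u=3 | in [-4,4] | out [-4,4] | prev ⊥ | push {}
  [5] u=4 | in [-4,4] | out [-2,4] | prev [0,4] | push {2,3}
  [6] u=0 | in [-4,4] | out [-3,4] | prev [-2,3] | push {4}
  [7] u=1 | in [-4,4] | out [-4,4] | prev [-2,4] | push {0}
  [8] u=2 | in [-4,4] | out [-4,4] | ==
  [9] u=3 | in [-4,4] | out [-4,4] | ==
  [10] u=4 | in [-4,4] | out [-2,4] | ==
  [11] u=0 | in [-4,4] | out [-3,4] | ==

Converged values:
  [0] [-3,4]
  [1] [-4,4]
  [2] [-4,4]
  [3] [-4,4]
  [4] [-2,4]

[-4,4]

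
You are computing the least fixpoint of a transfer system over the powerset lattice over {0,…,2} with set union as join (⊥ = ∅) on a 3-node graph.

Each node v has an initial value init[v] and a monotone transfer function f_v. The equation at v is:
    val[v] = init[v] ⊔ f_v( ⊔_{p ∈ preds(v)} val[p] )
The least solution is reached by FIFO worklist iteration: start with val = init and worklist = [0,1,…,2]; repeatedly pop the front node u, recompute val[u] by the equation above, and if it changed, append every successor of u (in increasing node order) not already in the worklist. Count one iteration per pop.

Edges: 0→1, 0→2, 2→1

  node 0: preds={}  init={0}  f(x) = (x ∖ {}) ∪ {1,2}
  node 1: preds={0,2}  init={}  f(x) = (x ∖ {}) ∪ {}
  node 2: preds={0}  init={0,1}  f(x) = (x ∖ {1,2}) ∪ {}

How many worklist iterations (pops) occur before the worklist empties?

Trace (3 dequeues):
  [1] u=0 | in {} | out {0,1,2} | prev {0} | push {}
  [2] u=1 | in {0,1,2} | out {0,1,2} | prev {} | push {}
  [3] u=2 | in {0,1,2} | out {0,1} | ==

Converged values:
  [0] {0,1,2}
  [1] {0,1,2}
  [2] {0,1}

3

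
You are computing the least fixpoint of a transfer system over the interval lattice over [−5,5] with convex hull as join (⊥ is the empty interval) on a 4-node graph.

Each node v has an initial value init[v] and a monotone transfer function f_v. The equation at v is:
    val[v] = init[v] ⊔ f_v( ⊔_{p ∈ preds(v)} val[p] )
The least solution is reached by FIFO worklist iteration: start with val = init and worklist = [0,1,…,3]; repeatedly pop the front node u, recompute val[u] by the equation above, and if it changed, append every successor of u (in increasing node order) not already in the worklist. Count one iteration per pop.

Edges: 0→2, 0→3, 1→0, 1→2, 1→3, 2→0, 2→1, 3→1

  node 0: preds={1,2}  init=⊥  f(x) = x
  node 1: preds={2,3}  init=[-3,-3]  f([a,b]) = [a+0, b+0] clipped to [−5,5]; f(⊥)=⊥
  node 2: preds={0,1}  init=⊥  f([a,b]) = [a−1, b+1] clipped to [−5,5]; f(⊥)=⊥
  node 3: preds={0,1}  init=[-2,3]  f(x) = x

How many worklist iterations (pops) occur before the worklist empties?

14

Iteration log — 14 steps:
  step 1. node 0  ⊔preds=[-3,-3]  new=[-3,-3]  old=⊥  +wl: 
  step 2. node 1  ⊔preds=[-2,3]  new=[-3,3]  old=[-3,-3]  +wl: 0
  step 3. node 2  ⊔preds=[-3,3]  new=[-4,4]  old=⊥  +wl: 1
  step 4. node 3  ⊔preds=[-3,3]  new=[-3,3]  old=[-2,3]  +wl: 
  step 5. node 0  ⊔preds=[-4,4]  new=[-4,4]  old=[-3,-3]  +wl: 2,3
  step 6. node 1  ⊔preds=[-4,4]  new=[-4,4]  old=[-3,3]  +wl: 0
  step 7. node 2  ⊔preds=[-4,4]  new=[-5,5]  old=[-4,4]  +wl: 1
  step 8. node 3  ⊔preds=[-4,4]  new=[-4,4]  old=[-3,3]  +wl: 
  step 9. node 0  ⊔preds=[-5,5]  new=[-5,5]  old=[-4,4]  +wl: 2,3
  step 10. node 1  ⊔preds=[-5,5]  new=[-5,5]  old=[-4,4]  +wl: 0
  step 11. node 2  ⊔preds=[-5,5]  new=[-5,5]  stable
  step 12. node 3  ⊔preds=[-5,5]  new=[-5,5]  old=[-4,4]  +wl: 1
  step 13. node 0  ⊔preds=[-5,5]  new=[-5,5]  stable
  step 14. node 1  ⊔preds=[-5,5]  new=[-5,5]  stable

Least fixpoint reached:
  node 0: [-5,5]
  node 1: [-5,5]
  node 2: [-5,5]
  node 3: [-5,5]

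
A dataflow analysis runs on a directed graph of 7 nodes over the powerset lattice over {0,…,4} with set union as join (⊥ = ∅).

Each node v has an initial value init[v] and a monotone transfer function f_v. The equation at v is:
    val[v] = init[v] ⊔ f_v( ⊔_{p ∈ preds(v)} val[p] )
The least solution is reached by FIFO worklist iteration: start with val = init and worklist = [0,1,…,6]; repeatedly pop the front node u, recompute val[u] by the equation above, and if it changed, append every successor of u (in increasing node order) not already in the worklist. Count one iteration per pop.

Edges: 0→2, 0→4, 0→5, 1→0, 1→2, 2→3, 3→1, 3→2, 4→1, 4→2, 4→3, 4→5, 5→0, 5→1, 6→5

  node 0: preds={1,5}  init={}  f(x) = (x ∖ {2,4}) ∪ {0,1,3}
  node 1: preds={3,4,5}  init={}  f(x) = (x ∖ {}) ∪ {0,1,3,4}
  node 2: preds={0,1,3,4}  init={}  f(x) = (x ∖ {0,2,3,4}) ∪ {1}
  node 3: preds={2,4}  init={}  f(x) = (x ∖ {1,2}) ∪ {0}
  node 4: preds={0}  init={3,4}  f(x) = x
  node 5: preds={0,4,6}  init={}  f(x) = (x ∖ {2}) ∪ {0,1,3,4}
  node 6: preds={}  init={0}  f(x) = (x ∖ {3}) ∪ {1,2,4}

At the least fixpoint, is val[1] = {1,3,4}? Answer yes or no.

no

Trace (12 dequeues):
  [1] u=0 | in {} | out {0,1,3} | prev {} | push {}
  [2] u=1 | in {3,4} | out {0,1,3,4} | prev {} | push {0}
  [3] u=2 | in {0,1,3,4} | out {1} | prev {} | push {}
  [4] u=3 | in {1,3,4} | out {0,3,4} | prev {} | push {1,2}
  [5] u=4 | in {0,1,3} | out {0,1,3,4} | prev {3,4} | push {3}
  [6] u=5 | in {0,1,3,4} | out {0,1,3,4} | prev {} | push {}
  [7] u=6 | in {} | out {0,1,2,4} | prev {0} | push {5}
  [8] u=0 | in {0,1,3,4} | out {0,1,3} | ==
  [9] u=1 | in {0,1,3,4} | out {0,1,3,4} | ==
  [10] u=2 | in {0,1,3,4} | out {1} | ==
  [11] u=3 | in {0,1,3,4} | out {0,3,4} | ==
  [12] u=5 | in {0,1,2,3,4} | out {0,1,3,4} | ==

Converged values:
  [0] {0,1,3}
  [1] {0,1,3,4}
  [2] {1}
  [3] {0,3,4}
  [4] {0,1,3,4}
  [5] {0,1,3,4}
  [6] {0,1,2,4}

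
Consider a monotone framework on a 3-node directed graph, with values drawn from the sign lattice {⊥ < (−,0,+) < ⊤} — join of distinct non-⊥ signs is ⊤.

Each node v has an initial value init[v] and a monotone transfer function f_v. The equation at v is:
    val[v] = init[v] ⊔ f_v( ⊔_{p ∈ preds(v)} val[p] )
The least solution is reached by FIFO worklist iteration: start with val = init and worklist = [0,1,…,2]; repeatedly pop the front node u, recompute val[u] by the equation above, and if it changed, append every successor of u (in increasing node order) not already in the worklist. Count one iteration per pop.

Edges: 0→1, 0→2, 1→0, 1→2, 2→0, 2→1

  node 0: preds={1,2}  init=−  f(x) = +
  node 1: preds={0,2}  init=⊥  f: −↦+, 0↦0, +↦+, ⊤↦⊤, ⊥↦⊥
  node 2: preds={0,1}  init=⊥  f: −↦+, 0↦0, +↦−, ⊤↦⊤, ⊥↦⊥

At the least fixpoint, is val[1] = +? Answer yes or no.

no

Iteration log — 5 steps:
  step 1. node 0  ⊔preds=⊥  new=⊤  old=−  +wl: 
  step 2. node 1  ⊔preds=⊤  new=⊤  old=⊥  +wl: 0
  step 3. node 2  ⊔preds=⊤  new=⊤  old=⊥  +wl: 1
  step 4. node 0  ⊔preds=⊤  new=⊤  stable
  step 5. node 1  ⊔preds=⊤  new=⊤  stable

Least fixpoint reached:
  node 0: ⊤
  node 1: ⊤
  node 2: ⊤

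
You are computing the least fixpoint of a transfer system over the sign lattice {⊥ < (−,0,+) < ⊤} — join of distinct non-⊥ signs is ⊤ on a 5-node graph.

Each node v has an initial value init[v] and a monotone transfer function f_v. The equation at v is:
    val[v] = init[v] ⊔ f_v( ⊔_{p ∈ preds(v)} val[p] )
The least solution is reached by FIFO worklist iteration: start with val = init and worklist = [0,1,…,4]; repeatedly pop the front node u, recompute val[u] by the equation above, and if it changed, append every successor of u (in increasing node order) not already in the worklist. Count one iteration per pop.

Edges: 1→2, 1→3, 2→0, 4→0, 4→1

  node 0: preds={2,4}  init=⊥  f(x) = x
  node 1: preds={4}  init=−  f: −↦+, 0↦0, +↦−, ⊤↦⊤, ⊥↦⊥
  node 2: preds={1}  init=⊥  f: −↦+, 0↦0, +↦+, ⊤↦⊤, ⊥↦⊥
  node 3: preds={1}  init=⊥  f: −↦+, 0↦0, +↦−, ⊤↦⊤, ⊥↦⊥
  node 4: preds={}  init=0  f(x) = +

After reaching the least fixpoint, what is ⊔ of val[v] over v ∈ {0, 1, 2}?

⊤

Trace (7 dequeues):
  [1] u=0 | in 0 | out 0 | prev ⊥ | push {}
  [2] u=1 | in 0 | out ⊤ | prev − | push {}
  [3] u=2 | in ⊤ | out ⊤ | prev ⊥ | push {0}
  [4] u=3 | in ⊤ | out ⊤ | prev ⊥ | push {}
  [5] u=4 | in ⊥ | out ⊤ | prev 0 | push {1}
  [6] u=0 | in ⊤ | out ⊤ | prev 0 | push {}
  [7] u=1 | in ⊤ | out ⊤ | ==

Converged values:
  [0] ⊤
  [1] ⊤
  [2] ⊤
  [3] ⊤
  [4] ⊤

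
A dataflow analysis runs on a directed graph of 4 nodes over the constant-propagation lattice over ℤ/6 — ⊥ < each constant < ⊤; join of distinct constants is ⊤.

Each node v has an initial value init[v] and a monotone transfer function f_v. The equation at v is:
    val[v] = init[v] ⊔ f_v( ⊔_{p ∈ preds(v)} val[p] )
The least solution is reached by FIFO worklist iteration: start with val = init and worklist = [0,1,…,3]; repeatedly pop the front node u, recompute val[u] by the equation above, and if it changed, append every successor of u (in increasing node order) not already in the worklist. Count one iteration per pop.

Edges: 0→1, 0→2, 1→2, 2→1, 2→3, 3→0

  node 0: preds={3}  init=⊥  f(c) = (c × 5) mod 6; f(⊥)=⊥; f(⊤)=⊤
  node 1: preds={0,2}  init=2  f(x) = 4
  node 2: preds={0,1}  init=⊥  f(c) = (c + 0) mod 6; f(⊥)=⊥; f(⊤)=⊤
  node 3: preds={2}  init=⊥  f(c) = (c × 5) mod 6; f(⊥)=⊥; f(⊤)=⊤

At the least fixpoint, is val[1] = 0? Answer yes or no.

Worklist (8 pops):
  #1 pop 0: in=⊥ → ⊥ (no change)
  #2 pop 1: in=⊥ → ⊤ (was 2); enqueue []
  #3 pop 2: in=⊤ → ⊤ (was ⊥); enqueue [1]
  #4 pop 3: in=⊤ → ⊤ (was ⊥); enqueue [0]
  #5 pop 1: in=⊤ → ⊤ (no change)
  #6 pop 0: in=⊤ → ⊤ (was ⊥); enqueue [1,2]
  #7 pop 1: in=⊤ → ⊤ (no change)
  #8 pop 2: in=⊤ → ⊤ (no change)

Fixpoint:
  val[0] = ⊤
  val[1] = ⊤
  val[2] = ⊤
  val[3] = ⊤

no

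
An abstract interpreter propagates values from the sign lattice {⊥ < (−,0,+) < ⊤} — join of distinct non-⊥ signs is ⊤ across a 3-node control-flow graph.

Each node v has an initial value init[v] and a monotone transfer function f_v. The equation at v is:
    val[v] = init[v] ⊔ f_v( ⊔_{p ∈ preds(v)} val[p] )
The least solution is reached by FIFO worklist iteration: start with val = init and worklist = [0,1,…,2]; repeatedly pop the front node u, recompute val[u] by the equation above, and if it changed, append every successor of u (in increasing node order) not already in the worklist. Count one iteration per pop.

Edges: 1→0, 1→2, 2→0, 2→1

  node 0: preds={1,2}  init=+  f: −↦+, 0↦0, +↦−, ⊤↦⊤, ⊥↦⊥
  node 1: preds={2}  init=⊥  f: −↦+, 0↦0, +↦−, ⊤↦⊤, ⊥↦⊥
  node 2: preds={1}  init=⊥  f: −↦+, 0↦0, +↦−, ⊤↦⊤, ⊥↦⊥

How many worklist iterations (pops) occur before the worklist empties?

Iteration log — 3 steps:
  step 1. node 0  ⊔preds=⊥  new=+  stable
  step 2. node 1  ⊔preds=⊥  new=⊥  stable
  step 3. node 2  ⊔preds=⊥  new=⊥  stable

Least fixpoint reached:
  node 0: +
  node 1: ⊥
  node 2: ⊥

3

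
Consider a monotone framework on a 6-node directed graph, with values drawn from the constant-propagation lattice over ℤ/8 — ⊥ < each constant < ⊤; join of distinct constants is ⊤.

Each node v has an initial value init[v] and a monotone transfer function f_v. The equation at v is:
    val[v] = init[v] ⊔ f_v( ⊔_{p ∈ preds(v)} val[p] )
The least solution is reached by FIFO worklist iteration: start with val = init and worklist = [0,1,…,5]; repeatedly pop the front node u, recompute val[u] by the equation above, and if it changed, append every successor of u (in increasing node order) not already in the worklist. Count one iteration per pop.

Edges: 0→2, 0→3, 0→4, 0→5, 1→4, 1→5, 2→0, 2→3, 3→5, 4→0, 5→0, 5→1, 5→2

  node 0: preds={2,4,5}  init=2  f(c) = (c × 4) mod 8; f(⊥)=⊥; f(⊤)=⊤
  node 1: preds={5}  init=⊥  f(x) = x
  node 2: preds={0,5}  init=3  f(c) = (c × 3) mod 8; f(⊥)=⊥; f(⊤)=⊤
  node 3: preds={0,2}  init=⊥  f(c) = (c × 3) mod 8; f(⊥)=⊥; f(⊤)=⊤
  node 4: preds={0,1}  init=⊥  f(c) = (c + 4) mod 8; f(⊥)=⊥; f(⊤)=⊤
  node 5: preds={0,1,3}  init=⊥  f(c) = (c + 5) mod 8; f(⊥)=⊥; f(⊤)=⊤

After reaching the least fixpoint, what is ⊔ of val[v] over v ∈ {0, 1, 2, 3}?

⊤

Iteration log — 11 steps:
  step 1. node 0  ⊔preds=3  new=⊤  old=2  +wl: 
  step 2. node 1  ⊔preds=⊥  new=⊥  stable
  step 3. node 2  ⊔preds=⊤  new=⊤  old=3  +wl: 0
  step 4. node 3  ⊔preds=⊤  new=⊤  old=⊥  +wl: 
  step 5. node 4  ⊔preds=⊤  new=⊤  old=⊥  +wl: 
  step 6. node 5  ⊔preds=⊤  new=⊤  old=⊥  +wl: 1,2
  step 7. node 0  ⊔preds=⊤  new=⊤  stable
  step 8. node 1  ⊔preds=⊤  new=⊤  old=⊥  +wl: 4,5
  step 9. node 2  ⊔preds=⊤  new=⊤  stable
  step 10. node 4  ⊔preds=⊤  new=⊤  stable
  step 11. node 5  ⊔preds=⊤  new=⊤  stable

Least fixpoint reached:
  node 0: ⊤
  node 1: ⊤
  node 2: ⊤
  node 3: ⊤
  node 4: ⊤
  node 5: ⊤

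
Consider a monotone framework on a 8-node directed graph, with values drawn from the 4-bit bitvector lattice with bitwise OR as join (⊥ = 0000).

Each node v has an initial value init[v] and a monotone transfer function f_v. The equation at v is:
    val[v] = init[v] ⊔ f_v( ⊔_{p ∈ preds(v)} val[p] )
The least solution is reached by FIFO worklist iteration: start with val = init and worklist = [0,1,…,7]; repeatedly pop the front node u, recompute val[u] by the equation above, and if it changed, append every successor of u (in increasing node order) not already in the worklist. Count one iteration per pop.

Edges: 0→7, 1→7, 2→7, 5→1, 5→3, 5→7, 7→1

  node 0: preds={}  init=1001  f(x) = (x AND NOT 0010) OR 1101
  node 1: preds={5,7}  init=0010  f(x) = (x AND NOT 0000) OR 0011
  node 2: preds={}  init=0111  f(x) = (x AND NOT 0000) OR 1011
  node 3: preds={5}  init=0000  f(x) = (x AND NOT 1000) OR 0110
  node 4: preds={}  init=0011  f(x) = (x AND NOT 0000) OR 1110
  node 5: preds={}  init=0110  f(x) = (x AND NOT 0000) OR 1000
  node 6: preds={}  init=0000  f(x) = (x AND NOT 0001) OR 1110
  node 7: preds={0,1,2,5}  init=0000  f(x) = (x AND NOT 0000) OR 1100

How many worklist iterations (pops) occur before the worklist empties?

11

Worklist (11 pops):
  #1 pop 0: in=0000 → 1101 (was 1001); enqueue []
  #2 pop 1: in=0110 → 0111 (was 0010); enqueue []
  #3 pop 2: in=0000 → 1111 (was 0111); enqueue []
  #4 pop 3: in=0110 → 0110 (was 0000); enqueue []
  #5 pop 4: in=0000 → 1111 (was 0011); enqueue []
  #6 pop 5: in=0000 → 1110 (was 0110); enqueue [1,3]
  #7 pop 6: in=0000 → 1110 (was 0000); enqueue []
  #8 pop 7: in=1111 → 1111 (was 0000); enqueue []
  #9 pop 1: in=1111 → 1111 (was 0111); enqueue [7]
  #10 pop 3: in=1110 → 0110 (no change)
  #11 pop 7: in=1111 → 1111 (no change)

Fixpoint:
  val[0] = 1101
  val[1] = 1111
  val[2] = 1111
  val[3] = 0110
  val[4] = 1111
  val[5] = 1110
  val[6] = 1110
  val[7] = 1111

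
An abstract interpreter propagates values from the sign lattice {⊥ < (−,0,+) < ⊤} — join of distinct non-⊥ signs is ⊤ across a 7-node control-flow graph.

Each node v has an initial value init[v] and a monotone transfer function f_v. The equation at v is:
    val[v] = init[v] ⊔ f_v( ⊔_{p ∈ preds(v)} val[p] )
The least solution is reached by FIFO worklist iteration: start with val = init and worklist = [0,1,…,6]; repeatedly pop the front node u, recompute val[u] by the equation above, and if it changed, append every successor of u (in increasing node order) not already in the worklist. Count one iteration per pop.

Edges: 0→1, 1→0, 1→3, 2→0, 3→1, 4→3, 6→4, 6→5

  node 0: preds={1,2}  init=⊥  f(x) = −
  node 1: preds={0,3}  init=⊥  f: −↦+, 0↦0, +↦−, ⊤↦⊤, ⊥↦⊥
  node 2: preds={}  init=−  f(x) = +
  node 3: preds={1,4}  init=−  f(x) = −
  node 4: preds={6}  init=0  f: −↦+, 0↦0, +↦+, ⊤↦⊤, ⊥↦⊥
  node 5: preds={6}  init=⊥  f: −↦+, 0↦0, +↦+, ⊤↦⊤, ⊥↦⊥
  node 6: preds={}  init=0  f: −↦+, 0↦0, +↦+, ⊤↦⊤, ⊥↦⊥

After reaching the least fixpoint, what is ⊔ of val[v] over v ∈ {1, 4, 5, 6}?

Trace (8 dequeues):
  [1] u=0 | in − | out − | prev ⊥ | push {}
  [2] u=1 | in − | out + | prev ⊥ | push {0}
  [3] u=2 | in ⊥ | out ⊤ | prev − | push {}
  [4] u=3 | in ⊤ | out − | ==
  [5] u=4 | in 0 | out 0 | ==
  [6] u=5 | in 0 | out 0 | prev ⊥ | push {}
  [7] u=6 | in ⊥ | out 0 | ==
  [8] u=0 | in ⊤ | out − | ==

Converged values:
  [0] −
  [1] +
  [2] ⊤
  [3] −
  [4] 0
  [5] 0
  [6] 0

⊤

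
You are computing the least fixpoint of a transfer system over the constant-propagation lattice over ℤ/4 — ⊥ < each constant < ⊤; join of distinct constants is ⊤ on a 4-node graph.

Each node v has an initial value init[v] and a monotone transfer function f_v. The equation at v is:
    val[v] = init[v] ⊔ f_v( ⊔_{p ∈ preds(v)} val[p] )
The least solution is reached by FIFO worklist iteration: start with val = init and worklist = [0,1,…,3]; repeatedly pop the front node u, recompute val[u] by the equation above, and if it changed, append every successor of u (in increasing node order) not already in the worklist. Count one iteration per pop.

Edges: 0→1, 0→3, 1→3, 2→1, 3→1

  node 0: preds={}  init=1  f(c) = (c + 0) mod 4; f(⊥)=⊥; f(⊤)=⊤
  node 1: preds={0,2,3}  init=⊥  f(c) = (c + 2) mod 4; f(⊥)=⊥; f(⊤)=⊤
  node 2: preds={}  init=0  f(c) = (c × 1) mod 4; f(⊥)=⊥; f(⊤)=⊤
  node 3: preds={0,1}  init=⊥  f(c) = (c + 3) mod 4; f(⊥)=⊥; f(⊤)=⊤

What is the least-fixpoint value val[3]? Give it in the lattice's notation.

Iteration log — 5 steps:
  step 1. node 0  ⊔preds=⊥  new=1  stable
  step 2. node 1  ⊔preds=⊤  new=⊤  old=⊥  +wl: 
  step 3. node 2  ⊔preds=⊥  new=0  stable
  step 4. node 3  ⊔preds=⊤  new=⊤  old=⊥  +wl: 1
  step 5. node 1  ⊔preds=⊤  new=⊤  stable

Least fixpoint reached:
  node 0: 1
  node 1: ⊤
  node 2: 0
  node 3: ⊤

⊤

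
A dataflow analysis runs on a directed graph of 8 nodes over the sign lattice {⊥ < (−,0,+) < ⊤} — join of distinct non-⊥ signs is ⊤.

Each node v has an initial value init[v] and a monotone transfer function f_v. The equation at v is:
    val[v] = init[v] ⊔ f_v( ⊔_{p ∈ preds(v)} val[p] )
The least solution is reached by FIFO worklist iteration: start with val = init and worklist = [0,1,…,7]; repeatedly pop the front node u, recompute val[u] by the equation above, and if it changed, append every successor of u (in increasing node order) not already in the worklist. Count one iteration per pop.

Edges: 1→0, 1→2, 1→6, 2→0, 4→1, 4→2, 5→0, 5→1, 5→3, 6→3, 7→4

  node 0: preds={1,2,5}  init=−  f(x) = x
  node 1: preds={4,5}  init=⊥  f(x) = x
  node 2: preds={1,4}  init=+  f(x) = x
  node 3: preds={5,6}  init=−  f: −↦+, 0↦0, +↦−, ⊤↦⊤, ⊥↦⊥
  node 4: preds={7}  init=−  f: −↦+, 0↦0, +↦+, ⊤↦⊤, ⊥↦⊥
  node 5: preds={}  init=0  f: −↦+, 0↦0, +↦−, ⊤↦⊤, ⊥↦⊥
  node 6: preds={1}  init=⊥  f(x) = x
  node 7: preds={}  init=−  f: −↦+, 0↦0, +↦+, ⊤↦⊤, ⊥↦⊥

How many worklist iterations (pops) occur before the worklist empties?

Iteration log — 12 steps:
  step 1. node 0  ⊔preds=⊤  new=⊤  old=−  +wl: 
  step 2. node 1  ⊔preds=⊤  new=⊤  old=⊥  +wl: 0
  step 3. node 2  ⊔preds=⊤  new=⊤  old=+  +wl: 
  step 4. node 3  ⊔preds=0  new=⊤  old=−  +wl: 
  step 5. node 4  ⊔preds=−  new=⊤  old=−  +wl: 1,2
  step 6. node 5  ⊔preds=⊥  new=0  stable
  step 7. node 6  ⊔preds=⊤  new=⊤  old=⊥  +wl: 3
  step 8. node 7  ⊔preds=⊥  new=−  stable
  step 9. node 0  ⊔preds=⊤  new=⊤  stable
  step 10. node 1  ⊔preds=⊤  new=⊤  stable
  step 11. node 2  ⊔preds=⊤  new=⊤  stable
  step 12. node 3  ⊔preds=⊤  new=⊤  stable

Least fixpoint reached:
  node 0: ⊤
  node 1: ⊤
  node 2: ⊤
  node 3: ⊤
  node 4: ⊤
  node 5: 0
  node 6: ⊤
  node 7: −

12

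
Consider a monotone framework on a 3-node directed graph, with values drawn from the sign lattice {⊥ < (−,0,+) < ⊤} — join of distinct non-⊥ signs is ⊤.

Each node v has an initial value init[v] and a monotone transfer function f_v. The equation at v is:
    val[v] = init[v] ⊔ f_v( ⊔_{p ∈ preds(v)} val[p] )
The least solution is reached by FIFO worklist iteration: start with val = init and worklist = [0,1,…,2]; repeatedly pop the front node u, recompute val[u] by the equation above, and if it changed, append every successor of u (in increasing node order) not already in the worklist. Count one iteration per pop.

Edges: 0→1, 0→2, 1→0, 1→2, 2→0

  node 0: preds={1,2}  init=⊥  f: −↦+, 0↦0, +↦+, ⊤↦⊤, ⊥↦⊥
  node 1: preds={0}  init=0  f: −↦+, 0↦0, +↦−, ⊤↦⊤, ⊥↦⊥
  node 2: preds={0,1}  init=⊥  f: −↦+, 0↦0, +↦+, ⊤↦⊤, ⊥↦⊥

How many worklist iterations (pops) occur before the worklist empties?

4

Worklist (4 pops):
  #1 pop 0: in=0 → 0 (was ⊥); enqueue []
  #2 pop 1: in=0 → 0 (no change)
  #3 pop 2: in=0 → 0 (was ⊥); enqueue [0]
  #4 pop 0: in=0 → 0 (no change)

Fixpoint:
  val[0] = 0
  val[1] = 0
  val[2] = 0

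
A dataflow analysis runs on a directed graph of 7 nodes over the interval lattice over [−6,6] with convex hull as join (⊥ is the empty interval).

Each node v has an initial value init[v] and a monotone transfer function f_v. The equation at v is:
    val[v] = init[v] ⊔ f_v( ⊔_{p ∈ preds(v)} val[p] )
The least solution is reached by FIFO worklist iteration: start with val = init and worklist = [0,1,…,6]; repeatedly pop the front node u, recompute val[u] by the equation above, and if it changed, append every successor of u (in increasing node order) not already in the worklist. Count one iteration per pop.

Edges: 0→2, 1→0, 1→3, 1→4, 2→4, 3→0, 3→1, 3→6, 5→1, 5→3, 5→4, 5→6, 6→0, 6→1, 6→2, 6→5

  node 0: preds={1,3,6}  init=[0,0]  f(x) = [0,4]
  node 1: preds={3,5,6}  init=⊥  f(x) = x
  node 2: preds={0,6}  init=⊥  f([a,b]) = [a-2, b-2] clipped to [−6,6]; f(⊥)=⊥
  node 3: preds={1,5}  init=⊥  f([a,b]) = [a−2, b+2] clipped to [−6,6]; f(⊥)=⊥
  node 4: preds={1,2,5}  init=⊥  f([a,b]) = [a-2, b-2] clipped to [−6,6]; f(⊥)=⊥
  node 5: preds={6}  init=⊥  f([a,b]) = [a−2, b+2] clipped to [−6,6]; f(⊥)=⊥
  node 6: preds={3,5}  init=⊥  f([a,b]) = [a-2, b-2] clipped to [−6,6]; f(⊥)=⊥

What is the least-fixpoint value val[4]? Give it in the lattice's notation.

Iteration log — 7 steps:
  step 1. node 0  ⊔preds=⊥  new=[0,4]  old=[0,0]  +wl: 
  step 2. node 1  ⊔preds=⊥  new=⊥  stable
  step 3. node 2  ⊔preds=[0,4]  new=[-2,2]  old=⊥  +wl: 
  step 4. node 3  ⊔preds=⊥  new=⊥  stable
  step 5. node 4  ⊔preds=[-2,2]  new=[-4,0]  old=⊥  +wl: 
  step 6. node 5  ⊔preds=⊥  new=⊥  stable
  step 7. node 6  ⊔preds=⊥  new=⊥  stable

Least fixpoint reached:
  node 0: [0,4]
  node 1: ⊥
  node 2: [-2,2]
  node 3: ⊥
  node 4: [-4,0]
  node 5: ⊥
  node 6: ⊥

[-4,0]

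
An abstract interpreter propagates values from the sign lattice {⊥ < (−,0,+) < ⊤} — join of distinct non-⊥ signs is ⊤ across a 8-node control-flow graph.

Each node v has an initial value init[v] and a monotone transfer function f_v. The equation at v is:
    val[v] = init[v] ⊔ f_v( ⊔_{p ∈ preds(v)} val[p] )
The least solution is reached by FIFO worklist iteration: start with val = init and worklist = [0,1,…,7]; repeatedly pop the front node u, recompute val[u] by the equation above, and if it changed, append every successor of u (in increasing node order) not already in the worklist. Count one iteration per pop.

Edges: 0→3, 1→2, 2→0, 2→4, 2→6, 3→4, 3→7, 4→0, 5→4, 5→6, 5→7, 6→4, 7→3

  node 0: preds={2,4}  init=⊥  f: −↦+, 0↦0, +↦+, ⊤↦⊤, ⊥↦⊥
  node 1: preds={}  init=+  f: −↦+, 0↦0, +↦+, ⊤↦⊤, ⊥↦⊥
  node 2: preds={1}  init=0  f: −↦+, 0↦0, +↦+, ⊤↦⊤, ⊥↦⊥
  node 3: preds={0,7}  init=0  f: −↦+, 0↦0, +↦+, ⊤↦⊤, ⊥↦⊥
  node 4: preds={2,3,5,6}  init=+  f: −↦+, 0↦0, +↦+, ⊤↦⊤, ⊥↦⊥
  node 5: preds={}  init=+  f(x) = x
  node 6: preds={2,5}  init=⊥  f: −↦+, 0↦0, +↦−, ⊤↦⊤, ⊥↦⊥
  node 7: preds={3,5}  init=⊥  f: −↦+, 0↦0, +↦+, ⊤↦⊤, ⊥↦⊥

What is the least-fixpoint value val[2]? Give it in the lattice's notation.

⊤

Trace (11 dequeues):
  [1] u=0 | in ⊤ | out ⊤ | prev ⊥ | push {}
  [2] u=1 | in ⊥ | out + | ==
  [3] u=2 | in + | out ⊤ | prev 0 | push {0}
  [4] u=3 | in ⊤ | out ⊤ | prev 0 | push {}
  [5] u=4 | in ⊤ | out ⊤ | prev + | push {}
  [6] u=5 | in ⊥ | out + | ==
  [7] u=6 | in ⊤ | out ⊤ | prev ⊥ | push {4}
  [8] u=7 | in ⊤ | out ⊤ | prev ⊥ | push {3}
  [9] u=0 | in ⊤ | out ⊤ | ==
  [10] u=4 | in ⊤ | out ⊤ | ==
  [11] u=3 | in ⊤ | out ⊤ | ==

Converged values:
  [0] ⊤
  [1] +
  [2] ⊤
  [3] ⊤
  [4] ⊤
  [5] +
  [6] ⊤
  [7] ⊤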